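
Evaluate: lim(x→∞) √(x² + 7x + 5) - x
This is an ∞-∞ indeterminate form.

Combine fractions or rationalize to convert ∞-∞ to 0/0 form:
  lim(x→∞) √(x² + 7x + 5) - x = 7/2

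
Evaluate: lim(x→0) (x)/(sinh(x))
This is a 0/0 indeterminate form.

Apply L'Hôpital's rule: differentiate numerator and denominator separately.
  f(x) = x   ⇒   f'(x) = 1
  g(x) = sinh(x)   ⇒   g'(x) = cosh(x)
  lim(x→0) f'(x)/g'(x) = lim(x→0) (1)/(cosh(x))
  = 1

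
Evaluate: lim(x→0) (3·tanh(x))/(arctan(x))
This is a 0/0 indeterminate form.

Apply L'Hôpital's rule: differentiate numerator and denominator separately.
  f(x) = 3·tanh(x)   ⇒   f'(x) = 3 - 3·tanh(x)^2
  g(x) = atan(x)   ⇒   g'(x) = 1/(x^2 + 1)
  lim(x→0) f'(x)/g'(x) = lim(x→0) (3 - 3·tanh(x)^2)/(1/(x^2 + 1))
  = 3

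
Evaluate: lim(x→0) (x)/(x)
This is a 0/0 indeterminate form.

Apply L'Hôpital's rule: differentiate numerator and denominator separately.
  f(x) = x   ⇒   f'(x) = 1
  g(x) = x   ⇒   g'(x) = 1
  lim(x→0) f'(x)/g'(x) = lim(x→0) (1)/(1)
  = 1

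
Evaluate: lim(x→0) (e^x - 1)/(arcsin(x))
This is a 0/0 indeterminate form.

Apply L'Hôpital's rule: differentiate numerator and denominator separately.
  f(x) = e^(x) - 1   ⇒   f'(x) = e^(x)
  g(x) = asin(x)   ⇒   g'(x) = 1/sqrt(1 - x^2)
  lim(x→0) f'(x)/g'(x) = lim(x→0) (e^(x))/(1/sqrt(1 - x^2))
  = 1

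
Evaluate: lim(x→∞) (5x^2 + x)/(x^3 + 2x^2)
This is an ∞/∞ indeterminate form.

Apply L'Hôpital's rule: differentiate numerator and denominator separately.
  f(x) = 5·x^2 + x   ⇒   f'(x) = 10·x + 1
  g(x) = x^3 + 2·x^2   ⇒   g'(x) = 3·x^2 + 4·x
  lim(x→∞) f'(x)/g'(x) = lim(x→∞) (10·x + 1)/(3·x^2 + 4·x)
  = 0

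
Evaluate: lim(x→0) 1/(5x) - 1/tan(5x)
This is an ∞-∞ indeterminate form.

Combine fractions or rationalize to convert ∞-∞ to 0/0 form:
  lim(x→0) 1/(5x) - 1/tan(5x) = 0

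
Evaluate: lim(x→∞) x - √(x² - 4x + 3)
This is an ∞-∞ indeterminate form.

Combine fractions or rationalize to convert ∞-∞ to 0/0 form:
  lim(x→∞) x - √(x² - 4x + 3) = 2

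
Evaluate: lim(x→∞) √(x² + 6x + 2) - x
This is an ∞-∞ indeterminate form.

Combine fractions or rationalize to convert ∞-∞ to 0/0 form:
  lim(x→∞) √(x² + 6x + 2) - x = 3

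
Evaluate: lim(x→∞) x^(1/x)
This is an exponential indeterminate form.

For exponential indeterminate forms, take the natural log:
  Let L = lim(x→∞) x^(1/x)
  Then ln(L) = lim(x→∞) [exponent × ln(base)]
  Evaluate using L'Hôpital or standard limits, then exponentiate.
  L = 1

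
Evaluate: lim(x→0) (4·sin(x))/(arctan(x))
This is a 0/0 indeterminate form.

Apply L'Hôpital's rule: differentiate numerator and denominator separately.
  f(x) = 4·sin(x)   ⇒   f'(x) = 4·cos(x)
  g(x) = atan(x)   ⇒   g'(x) = 1/(x^2 + 1)
  lim(x→0) f'(x)/g'(x) = lim(x→0) (4·cos(x))/(1/(x^2 + 1))
  = 4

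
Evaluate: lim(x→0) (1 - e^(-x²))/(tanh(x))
This is a 0/0 indeterminate form.

Apply L'Hôpital's rule: differentiate numerator and denominator separately.
  f(x) = 1 - e^(-x^2)   ⇒   f'(x) = 2·x·e^(-x^2)
  g(x) = tanh(x)   ⇒   g'(x) = 1 - tanh(x)^2
  lim(x→0) f'(x)/g'(x) = lim(x→0) (2·x·e^(-x^2))/(1 - tanh(x)^2)
  = 0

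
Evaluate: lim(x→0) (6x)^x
This is an exponential indeterminate form.

For exponential indeterminate forms, take the natural log:
  Let L = lim(x→0) (6x)^x
  Then ln(L) = lim(x→0) [exponent × ln(base)]
  Evaluate using L'Hôpital or standard limits, then exponentiate.
  L = 1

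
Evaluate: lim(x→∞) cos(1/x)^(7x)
This is an exponential indeterminate form.

For exponential indeterminate forms, take the natural log:
  Let L = lim(x→∞) cos(1/x)^(7x)
  Then ln(L) = lim(x→∞) [exponent × ln(base)]
  Evaluate using L'Hôpital or standard limits, then exponentiate.
  L = 1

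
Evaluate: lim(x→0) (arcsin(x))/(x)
This is a 0/0 indeterminate form.

Apply L'Hôpital's rule: differentiate numerator and denominator separately.
  f(x) = asin(x)   ⇒   f'(x) = 1/sqrt(1 - x^2)
  g(x) = x   ⇒   g'(x) = 1
  lim(x→0) f'(x)/g'(x) = lim(x→0) (1/sqrt(1 - x^2))/(1)
  = 1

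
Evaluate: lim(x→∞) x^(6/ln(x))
This is an exponential indeterminate form.

For exponential indeterminate forms, take the natural log:
  Let L = lim(x→∞) x^(6/ln(x))
  Then ln(L) = lim(x→∞) [exponent × ln(base)]
  Evaluate using L'Hôpital or standard limits, then exponentiate.
  L = e^(6)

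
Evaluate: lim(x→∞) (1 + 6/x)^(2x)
This is an exponential indeterminate form.

For exponential indeterminate forms, take the natural log:
  Let L = lim(x→∞) (1 + 6/x)^(2x)
  Then ln(L) = lim(x→∞) [exponent × ln(base)]
  Evaluate using L'Hôpital or standard limits, then exponentiate.
  L = e^(12)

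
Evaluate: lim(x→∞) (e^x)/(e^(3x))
This is an ∞/∞ indeterminate form.

Apply L'Hôpital's rule: differentiate numerator and denominator separately.
  f(x) = e^(x)   ⇒   f'(x) = e^(x)
  g(x) = e^(3·x)   ⇒   g'(x) = 3·e^(3·x)
  lim(x→∞) f'(x)/g'(x) = lim(x→∞) (e^(x))/(3·e^(3·x))
  = 0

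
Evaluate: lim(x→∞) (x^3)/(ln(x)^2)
This is an ∞/∞ indeterminate form.

Apply L'Hôpital's rule: differentiate numerator and denominator separately.
  f(x) = x^3   ⇒   f'(x) = 3·x^2
  g(x) = ln(x)^2   ⇒   g'(x) = 2·ln(x)/x
  lim(x→∞) f'(x)/g'(x) = lim(x→∞) (3·x^2)/(2·ln(x)/x)
  = ∞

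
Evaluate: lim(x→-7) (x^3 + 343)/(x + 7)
This is a standard limit.

Factor or rationalize the expression:
  lim(x→-7) (x^3 + 343)/(x + 7) = 147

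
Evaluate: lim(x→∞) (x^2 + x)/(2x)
This is an ∞/∞ indeterminate form.

Apply L'Hôpital's rule: differentiate numerator and denominator separately.
  f(x) = x^2 + x   ⇒   f'(x) = 2·x + 1
  g(x) = 2·x   ⇒   g'(x) = 2
  lim(x→∞) f'(x)/g'(x) = lim(x→∞) (2·x + 1)/(2)
  = ∞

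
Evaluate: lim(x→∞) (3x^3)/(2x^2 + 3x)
This is an ∞/∞ indeterminate form.

Apply L'Hôpital's rule: differentiate numerator and denominator separately.
  f(x) = 3·x^3   ⇒   f'(x) = 9·x^2
  g(x) = 2·x^2 + 3·x   ⇒   g'(x) = 4·x + 3
  lim(x→∞) f'(x)/g'(x) = lim(x→∞) (9·x^2)/(4·x + 3)
  = ∞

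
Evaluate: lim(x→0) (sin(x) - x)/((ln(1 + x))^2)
This is a 0/0 indeterminate form.

Apply L'Hôpital's rule: differentiate numerator and denominator separately.
  f(x) = -x + sin(x)   ⇒   f'(x) = cos(x) - 1
  g(x) = ln(x + 1)^2   ⇒   g'(x) = 2·ln(x + 1)/(x + 1)
  lim(x→0) f'(x)/g'(x) = lim(x→0) (cos(x) - 1)/(2·ln(x + 1)/(x + 1))
  = 0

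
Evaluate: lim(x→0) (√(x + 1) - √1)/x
This is a standard limit.

Factor or rationalize the expression:
  lim(x→0) (√(x + 1) - √1)/x = 1/2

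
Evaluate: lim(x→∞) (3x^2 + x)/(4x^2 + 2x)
This is an ∞/∞ indeterminate form.

Apply L'Hôpital's rule: differentiate numerator and denominator separately.
  f(x) = 3·x^2 + x   ⇒   f'(x) = 6·x + 1
  g(x) = 4·x^2 + 2·x   ⇒   g'(x) = 8·x + 2
  lim(x→∞) f'(x)/g'(x) = lim(x→∞) (6·x + 1)/(8·x + 2)
  = 3/4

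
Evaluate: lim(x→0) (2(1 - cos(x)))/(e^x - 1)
This is a 0/0 indeterminate form.

Apply L'Hôpital's rule: differentiate numerator and denominator separately.
  f(x) = 2 - 2·cos(x)   ⇒   f'(x) = 2·sin(x)
  g(x) = e^(x) - 1   ⇒   g'(x) = e^(x)
  lim(x→0) f'(x)/g'(x) = lim(x→0) (2·sin(x))/(e^(x))
  = 0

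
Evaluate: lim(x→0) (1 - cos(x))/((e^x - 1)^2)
This is a 0/0 indeterminate form.

Apply L'Hôpital's rule: differentiate numerator and denominator separately.
  f(x) = 1 - cos(x)   ⇒   f'(x) = sin(x)
  g(x) = (e^(x) - 1)^2   ⇒   g'(x) = 2·(e^(x) - 1)·e^(x)
  lim(x→0) f'(x)/g'(x) = lim(x→0) (sin(x))/(2·(e^(x) - 1)·e^(x))
  = 1/2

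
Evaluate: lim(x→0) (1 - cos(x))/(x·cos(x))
This is a 0/0 indeterminate form.

Apply L'Hôpital's rule: differentiate numerator and denominator separately.
  f(x) = 1 - cos(x)   ⇒   f'(x) = sin(x)
  g(x) = x·cos(x)   ⇒   g'(x) = -x·sin(x) + cos(x)
  lim(x→0) f'(x)/g'(x) = lim(x→0) (sin(x))/(-x·sin(x) + cos(x))
  = 0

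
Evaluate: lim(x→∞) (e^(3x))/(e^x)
This is an ∞/∞ indeterminate form.

Apply L'Hôpital's rule: differentiate numerator and denominator separately.
  f(x) = e^(3·x)   ⇒   f'(x) = 3·e^(3·x)
  g(x) = e^(x)   ⇒   g'(x) = e^(x)
  lim(x→∞) f'(x)/g'(x) = lim(x→∞) (3·e^(3·x))/(e^(x))
  = ∞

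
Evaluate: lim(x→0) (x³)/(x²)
This is a 0/0 indeterminate form.

Apply L'Hôpital's rule: differentiate numerator and denominator separately.
  f(x) = x^3   ⇒   f'(x) = 3·x^2
  g(x) = x^2   ⇒   g'(x) = 2·x
  lim(x→0) f'(x)/g'(x) = lim(x→0) (3·x^2)/(2·x)
  = 0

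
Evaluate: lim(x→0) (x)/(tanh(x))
This is a 0/0 indeterminate form.

Apply L'Hôpital's rule: differentiate numerator and denominator separately.
  f(x) = x   ⇒   f'(x) = 1
  g(x) = tanh(x)   ⇒   g'(x) = 1 - tanh(x)^2
  lim(x→0) f'(x)/g'(x) = lim(x→0) (1)/(1 - tanh(x)^2)
  = 1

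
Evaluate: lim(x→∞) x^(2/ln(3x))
This is an exponential indeterminate form.

For exponential indeterminate forms, take the natural log:
  Let L = lim(x→∞) x^(2/ln(3x))
  Then ln(L) = lim(x→∞) [exponent × ln(base)]
  Evaluate using L'Hôpital or standard limits, then exponentiate.
  L = e²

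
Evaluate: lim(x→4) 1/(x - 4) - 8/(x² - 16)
This is an ∞-∞ indeterminate form.

Combine fractions or rationalize to convert ∞-∞ to 0/0 form:
  lim(x→4) 1/(x - 4) - 8/(x² - 16) = 1/8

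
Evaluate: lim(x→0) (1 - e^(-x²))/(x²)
This is a 0/0 indeterminate form.

Apply L'Hôpital's rule: differentiate numerator and denominator separately.
  f(x) = 1 - e^(-x^2)   ⇒   f'(x) = 2·x·e^(-x^2)
  g(x) = x^2   ⇒   g'(x) = 2·x
  lim(x→0) f'(x)/g'(x) = lim(x→0) (2·x·e^(-x^2))/(2·x)
  = 1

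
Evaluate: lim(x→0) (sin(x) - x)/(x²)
This is a 0/0 indeterminate form.

Apply L'Hôpital's rule: differentiate numerator and denominator separately.
  f(x) = -x + sin(x)   ⇒   f'(x) = cos(x) - 1
  g(x) = x^2   ⇒   g'(x) = 2·x
  lim(x→0) f'(x)/g'(x) = lim(x→0) (cos(x) - 1)/(2·x)
  = 0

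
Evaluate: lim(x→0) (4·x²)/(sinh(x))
This is a 0/0 indeterminate form.

Apply L'Hôpital's rule: differentiate numerator and denominator separately.
  f(x) = 4·x^2   ⇒   f'(x) = 8·x
  g(x) = sinh(x)   ⇒   g'(x) = cosh(x)
  lim(x→0) f'(x)/g'(x) = lim(x→0) (8·x)/(cosh(x))
  = 0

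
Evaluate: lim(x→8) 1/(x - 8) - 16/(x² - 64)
This is an ∞-∞ indeterminate form.

Combine fractions or rationalize to convert ∞-∞ to 0/0 form:
  lim(x→8) 1/(x - 8) - 16/(x² - 64) = 1/16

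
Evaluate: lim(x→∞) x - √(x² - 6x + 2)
This is an ∞-∞ indeterminate form.

Combine fractions or rationalize to convert ∞-∞ to 0/0 form:
  lim(x→∞) x - √(x² - 6x + 2) = 3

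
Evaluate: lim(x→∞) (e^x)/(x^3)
This is an ∞/∞ indeterminate form.

Apply L'Hôpital's rule: differentiate numerator and denominator separately.
  f(x) = e^(x)   ⇒   f'(x) = e^(x)
  g(x) = x^3   ⇒   g'(x) = 3·x^2
  lim(x→∞) f'(x)/g'(x) = lim(x→∞) (e^(x))/(3·x^2)
  = ∞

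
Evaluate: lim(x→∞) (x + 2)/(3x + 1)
This is an ∞/∞ indeterminate form.

Apply L'Hôpital's rule: differentiate numerator and denominator separately.
  f(x) = x + 2   ⇒   f'(x) = 1
  g(x) = 3·x + 1   ⇒   g'(x) = 3
  lim(x→∞) f'(x)/g'(x) = lim(x→∞) (1)/(3)
  = 1/3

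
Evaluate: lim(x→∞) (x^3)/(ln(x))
This is an ∞/∞ indeterminate form.

Apply L'Hôpital's rule: differentiate numerator and denominator separately.
  f(x) = x^3   ⇒   f'(x) = 3·x^2
  g(x) = ln(x)   ⇒   g'(x) = 1/x
  lim(x→∞) f'(x)/g'(x) = lim(x→∞) (3·x^2)/(1/x)
  = ∞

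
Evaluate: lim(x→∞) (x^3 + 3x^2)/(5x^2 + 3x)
This is an ∞/∞ indeterminate form.

Apply L'Hôpital's rule: differentiate numerator and denominator separately.
  f(x) = x^3 + 3·x^2   ⇒   f'(x) = 3·x^2 + 6·x
  g(x) = 5·x^2 + 3·x   ⇒   g'(x) = 10·x + 3
  lim(x→∞) f'(x)/g'(x) = lim(x→∞) (3·x^2 + 6·x)/(10·x + 3)
  = ∞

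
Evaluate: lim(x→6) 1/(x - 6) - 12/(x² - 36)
This is an ∞-∞ indeterminate form.

Combine fractions or rationalize to convert ∞-∞ to 0/0 form:
  lim(x→6) 1/(x - 6) - 12/(x² - 36) = 1/12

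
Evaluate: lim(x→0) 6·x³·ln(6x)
This is a 0·∞ indeterminate form.

Rewrite 0·∞ as a quotient (0/0 or ∞/∞ form), then apply L'Hôpital's rule:
  lim(x→0) 6·x³·ln(6x) = 0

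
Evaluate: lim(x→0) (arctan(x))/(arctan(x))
This is a 0/0 indeterminate form.

Apply L'Hôpital's rule: differentiate numerator and denominator separately.
  f(x) = atan(x)   ⇒   f'(x) = 1/(x^2 + 1)
  g(x) = atan(x)   ⇒   g'(x) = 1/(x^2 + 1)
  lim(x→0) f'(x)/g'(x) = lim(x→0) (1/(x^2 + 1))/(1/(x^2 + 1))
  = 1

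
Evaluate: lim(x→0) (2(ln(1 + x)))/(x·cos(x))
This is a 0/0 indeterminate form.

Apply L'Hôpital's rule: differentiate numerator and denominator separately.
  f(x) = 2·ln(x + 1)   ⇒   f'(x) = 2/(x + 1)
  g(x) = x·cos(x)   ⇒   g'(x) = -x·sin(x) + cos(x)
  lim(x→0) f'(x)/g'(x) = lim(x→0) (2/(x + 1))/(-x·sin(x) + cos(x))
  = 2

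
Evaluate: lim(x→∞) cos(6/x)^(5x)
This is an exponential indeterminate form.

For exponential indeterminate forms, take the natural log:
  Let L = lim(x→∞) cos(6/x)^(5x)
  Then ln(L) = lim(x→∞) [exponent × ln(base)]
  Evaluate using L'Hôpital or standard limits, then exponentiate.
  L = 1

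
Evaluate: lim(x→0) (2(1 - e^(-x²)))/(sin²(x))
This is a 0/0 indeterminate form.

Apply L'Hôpital's rule: differentiate numerator and denominator separately.
  f(x) = 2 - 2·e^(-x^2)   ⇒   f'(x) = 4·x·e^(-x^2)
  g(x) = sin(x)^2   ⇒   g'(x) = 2·sin(x)·cos(x)
  lim(x→0) f'(x)/g'(x) = lim(x→0) (4·x·e^(-x^2))/(2·sin(x)·cos(x))
  = 2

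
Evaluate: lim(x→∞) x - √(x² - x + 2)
This is an ∞-∞ indeterminate form.

Combine fractions or rationalize to convert ∞-∞ to 0/0 form:
  lim(x→∞) x - √(x² - x + 2) = 1/2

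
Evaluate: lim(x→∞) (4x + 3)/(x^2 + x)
This is an ∞/∞ indeterminate form.

Apply L'Hôpital's rule: differentiate numerator and denominator separately.
  f(x) = 4·x + 3   ⇒   f'(x) = 4
  g(x) = x^2 + x   ⇒   g'(x) = 2·x + 1
  lim(x→∞) f'(x)/g'(x) = lim(x→∞) (4)/(2·x + 1)
  = 0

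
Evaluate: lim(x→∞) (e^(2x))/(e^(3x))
This is an ∞/∞ indeterminate form.

Apply L'Hôpital's rule: differentiate numerator and denominator separately.
  f(x) = e^(2·x)   ⇒   f'(x) = 2·e^(2·x)
  g(x) = e^(3·x)   ⇒   g'(x) = 3·e^(3·x)
  lim(x→∞) f'(x)/g'(x) = lim(x→∞) (2·e^(2·x))/(3·e^(3·x))
  = 0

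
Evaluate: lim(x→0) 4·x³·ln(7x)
This is a 0·∞ indeterminate form.

Rewrite 0·∞ as a quotient (0/0 or ∞/∞ form), then apply L'Hôpital's rule:
  lim(x→0) 4·x³·ln(7x) = 0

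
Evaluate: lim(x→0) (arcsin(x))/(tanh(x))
This is a 0/0 indeterminate form.

Apply L'Hôpital's rule: differentiate numerator and denominator separately.
  f(x) = asin(x)   ⇒   f'(x) = 1/sqrt(1 - x^2)
  g(x) = tanh(x)   ⇒   g'(x) = 1 - tanh(x)^2
  lim(x→0) f'(x)/g'(x) = lim(x→0) (1/sqrt(1 - x^2))/(1 - tanh(x)^2)
  = 1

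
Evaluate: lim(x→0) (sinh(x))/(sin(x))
This is a 0/0 indeterminate form.

Apply L'Hôpital's rule: differentiate numerator and denominator separately.
  f(x) = sinh(x)   ⇒   f'(x) = cosh(x)
  g(x) = sin(x)   ⇒   g'(x) = cos(x)
  lim(x→0) f'(x)/g'(x) = lim(x→0) (cosh(x))/(cos(x))
  = 1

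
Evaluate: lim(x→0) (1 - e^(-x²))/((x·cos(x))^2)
This is a 0/0 indeterminate form.

Apply L'Hôpital's rule: differentiate numerator and denominator separately.
  f(x) = 1 - e^(-x^2)   ⇒   f'(x) = 2·x·e^(-x^2)
  g(x) = x^2·cos(x)^2   ⇒   g'(x) = -2·x^2·sin(x)·cos(x) + 2·x·cos(x)^2
  lim(x→0) f'(x)/g'(x) = lim(x→0) (2·x·e^(-x^2))/(-2·x^2·sin(x)·cos(x) + 2·x·cos(x)^2)
  = 1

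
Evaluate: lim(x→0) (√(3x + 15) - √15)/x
This is a standard limit.

Factor or rationalize the expression:
  lim(x→0) (√(3x + 15) - √15)/x = sqrt(15)/10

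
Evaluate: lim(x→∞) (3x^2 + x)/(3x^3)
This is an ∞/∞ indeterminate form.

Apply L'Hôpital's rule: differentiate numerator and denominator separately.
  f(x) = 3·x^2 + x   ⇒   f'(x) = 6·x + 1
  g(x) = 3·x^3   ⇒   g'(x) = 9·x^2
  lim(x→∞) f'(x)/g'(x) = lim(x→∞) (6·x + 1)/(9·x^2)
  = 0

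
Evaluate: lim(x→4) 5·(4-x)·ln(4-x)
This is a 0·∞ indeterminate form.

Rewrite 0·∞ as a quotient (0/0 or ∞/∞ form), then apply L'Hôpital's rule:
  lim(x→4) 5·(4-x)·ln(4-x) = 0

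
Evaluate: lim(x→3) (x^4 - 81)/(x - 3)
This is a standard limit.

Factor or rationalize the expression:
  lim(x→3) (x^4 - 81)/(x - 3) = 108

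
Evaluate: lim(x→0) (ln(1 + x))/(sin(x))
This is a 0/0 indeterminate form.

Apply L'Hôpital's rule: differentiate numerator and denominator separately.
  f(x) = ln(x + 1)   ⇒   f'(x) = 1/(x + 1)
  g(x) = sin(x)   ⇒   g'(x) = cos(x)
  lim(x→0) f'(x)/g'(x) = lim(x→0) (1/(x + 1))/(cos(x))
  = 1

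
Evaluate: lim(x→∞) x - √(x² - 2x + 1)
This is an ∞-∞ indeterminate form.

Combine fractions or rationalize to convert ∞-∞ to 0/0 form:
  lim(x→∞) x - √(x² - 2x + 1) = 1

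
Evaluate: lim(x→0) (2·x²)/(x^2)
This is a 0/0 indeterminate form.

Apply L'Hôpital's rule: differentiate numerator and denominator separately.
  f(x) = 2·x^2   ⇒   f'(x) = 4·x
  g(x) = x^2   ⇒   g'(x) = 2·x
  lim(x→0) f'(x)/g'(x) = lim(x→0) (4·x)/(2·x)
  = 2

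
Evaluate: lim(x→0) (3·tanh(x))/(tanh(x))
This is a 0/0 indeterminate form.

Apply L'Hôpital's rule: differentiate numerator and denominator separately.
  f(x) = 3·tanh(x)   ⇒   f'(x) = 3 - 3·tanh(x)^2
  g(x) = tanh(x)   ⇒   g'(x) = 1 - tanh(x)^2
  lim(x→0) f'(x)/g'(x) = lim(x→0) (3 - 3·tanh(x)^2)/(1 - tanh(x)^2)
  = 3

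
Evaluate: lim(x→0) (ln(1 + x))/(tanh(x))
This is a 0/0 indeterminate form.

Apply L'Hôpital's rule: differentiate numerator and denominator separately.
  f(x) = ln(x + 1)   ⇒   f'(x) = 1/(x + 1)
  g(x) = tanh(x)   ⇒   g'(x) = 1 - tanh(x)^2
  lim(x→0) f'(x)/g'(x) = lim(x→0) (1/(x + 1))/(1 - tanh(x)^2)
  = 1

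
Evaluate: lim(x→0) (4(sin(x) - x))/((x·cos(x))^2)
This is a 0/0 indeterminate form.

Apply L'Hôpital's rule: differentiate numerator and denominator separately.
  f(x) = -4·x + 4·sin(x)   ⇒   f'(x) = 4·cos(x) - 4
  g(x) = x^2·cos(x)^2   ⇒   g'(x) = -2·x^2·sin(x)·cos(x) + 2·x·cos(x)^2
  lim(x→0) f'(x)/g'(x) = lim(x→0) (4·cos(x) - 4)/(-2·x^2·sin(x)·cos(x) + 2·x·cos(x)^2)
  = 0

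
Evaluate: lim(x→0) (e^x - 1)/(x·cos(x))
This is a 0/0 indeterminate form.

Apply L'Hôpital's rule: differentiate numerator and denominator separately.
  f(x) = e^(x) - 1   ⇒   f'(x) = e^(x)
  g(x) = x·cos(x)   ⇒   g'(x) = -x·sin(x) + cos(x)
  lim(x→0) f'(x)/g'(x) = lim(x→0) (e^(x))/(-x·sin(x) + cos(x))
  = 1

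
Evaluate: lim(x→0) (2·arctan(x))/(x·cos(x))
This is a 0/0 indeterminate form.

Apply L'Hôpital's rule: differentiate numerator and denominator separately.
  f(x) = 2·atan(x)   ⇒   f'(x) = 2/(x^2 + 1)
  g(x) = x·cos(x)   ⇒   g'(x) = -x·sin(x) + cos(x)
  lim(x→0) f'(x)/g'(x) = lim(x→0) (2/(x^2 + 1))/(-x·sin(x) + cos(x))
  = 2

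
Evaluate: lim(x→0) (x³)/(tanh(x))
This is a 0/0 indeterminate form.

Apply L'Hôpital's rule: differentiate numerator and denominator separately.
  f(x) = x^3   ⇒   f'(x) = 3·x^2
  g(x) = tanh(x)   ⇒   g'(x) = 1 - tanh(x)^2
  lim(x→0) f'(x)/g'(x) = lim(x→0) (3·x^2)/(1 - tanh(x)^2)
  = 0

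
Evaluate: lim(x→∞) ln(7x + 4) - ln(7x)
This is an ∞-∞ indeterminate form.

Combine fractions or rationalize to convert ∞-∞ to 0/0 form:
  lim(x→∞) ln(7x + 4) - ln(7x) = 0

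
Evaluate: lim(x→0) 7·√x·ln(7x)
This is a 0·∞ indeterminate form.

Rewrite 0·∞ as a quotient (0/0 or ∞/∞ form), then apply L'Hôpital's rule:
  lim(x→0) 7·√x·ln(7x) = 0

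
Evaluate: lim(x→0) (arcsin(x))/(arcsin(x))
This is a 0/0 indeterminate form.

Apply L'Hôpital's rule: differentiate numerator and denominator separately.
  f(x) = asin(x)   ⇒   f'(x) = 1/sqrt(1 - x^2)
  g(x) = asin(x)   ⇒   g'(x) = 1/sqrt(1 - x^2)
  lim(x→0) f'(x)/g'(x) = lim(x→0) (1/sqrt(1 - x^2))/(1/sqrt(1 - x^2))
  = 1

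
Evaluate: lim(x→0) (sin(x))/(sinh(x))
This is a 0/0 indeterminate form.

Apply L'Hôpital's rule: differentiate numerator and denominator separately.
  f(x) = sin(x)   ⇒   f'(x) = cos(x)
  g(x) = sinh(x)   ⇒   g'(x) = cosh(x)
  lim(x→0) f'(x)/g'(x) = lim(x→0) (cos(x))/(cosh(x))
  = 1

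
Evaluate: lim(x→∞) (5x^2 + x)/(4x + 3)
This is an ∞/∞ indeterminate form.

Apply L'Hôpital's rule: differentiate numerator and denominator separately.
  f(x) = 5·x^2 + x   ⇒   f'(x) = 10·x + 1
  g(x) = 4·x + 3   ⇒   g'(x) = 4
  lim(x→∞) f'(x)/g'(x) = lim(x→∞) (10·x + 1)/(4)
  = ∞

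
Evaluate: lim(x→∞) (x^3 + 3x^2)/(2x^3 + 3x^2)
This is an ∞/∞ indeterminate form.

Apply L'Hôpital's rule: differentiate numerator and denominator separately.
  f(x) = x^3 + 3·x^2   ⇒   f'(x) = 3·x^2 + 6·x
  g(x) = 2·x^3 + 3·x^2   ⇒   g'(x) = 6·x^2 + 6·x
  lim(x→∞) f'(x)/g'(x) = lim(x→∞) (3·x^2 + 6·x)/(6·x^2 + 6·x)
  = 1/2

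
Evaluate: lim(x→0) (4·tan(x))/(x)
This is a 0/0 indeterminate form.

Apply L'Hôpital's rule: differentiate numerator and denominator separately.
  f(x) = 4·tan(x)   ⇒   f'(x) = 4·tan(x)^2 + 4
  g(x) = x   ⇒   g'(x) = 1
  lim(x→0) f'(x)/g'(x) = lim(x→0) (4·tan(x)^2 + 4)/(1)
  = 4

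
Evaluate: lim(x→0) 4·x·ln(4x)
This is a 0·∞ indeterminate form.

Rewrite 0·∞ as a quotient (0/0 or ∞/∞ form), then apply L'Hôpital's rule:
  lim(x→0) 4·x·ln(4x) = 0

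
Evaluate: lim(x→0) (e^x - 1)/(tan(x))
This is a 0/0 indeterminate form.

Apply L'Hôpital's rule: differentiate numerator and denominator separately.
  f(x) = e^(x) - 1   ⇒   f'(x) = e^(x)
  g(x) = tan(x)   ⇒   g'(x) = tan(x)^2 + 1
  lim(x→0) f'(x)/g'(x) = lim(x→0) (e^(x))/(tan(x)^2 + 1)
  = 1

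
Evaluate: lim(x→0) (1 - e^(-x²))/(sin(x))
This is a 0/0 indeterminate form.

Apply L'Hôpital's rule: differentiate numerator and denominator separately.
  f(x) = 1 - e^(-x^2)   ⇒   f'(x) = 2·x·e^(-x^2)
  g(x) = sin(x)   ⇒   g'(x) = cos(x)
  lim(x→0) f'(x)/g'(x) = lim(x→0) (2·x·e^(-x^2))/(cos(x))
  = 0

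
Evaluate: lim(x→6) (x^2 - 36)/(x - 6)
This is a standard limit.

Factor or rationalize the expression:
  lim(x→6) (x^2 - 36)/(x - 6) = 12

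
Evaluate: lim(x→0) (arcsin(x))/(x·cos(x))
This is a 0/0 indeterminate form.

Apply L'Hôpital's rule: differentiate numerator and denominator separately.
  f(x) = asin(x)   ⇒   f'(x) = 1/sqrt(1 - x^2)
  g(x) = x·cos(x)   ⇒   g'(x) = -x·sin(x) + cos(x)
  lim(x→0) f'(x)/g'(x) = lim(x→0) (1/sqrt(1 - x^2))/(-x·sin(x) + cos(x))
  = 1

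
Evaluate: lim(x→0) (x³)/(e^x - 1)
This is a 0/0 indeterminate form.

Apply L'Hôpital's rule: differentiate numerator and denominator separately.
  f(x) = x^3   ⇒   f'(x) = 3·x^2
  g(x) = e^(x) - 1   ⇒   g'(x) = e^(x)
  lim(x→0) f'(x)/g'(x) = lim(x→0) (3·x^2)/(e^(x))
  = 0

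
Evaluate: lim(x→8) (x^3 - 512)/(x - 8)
This is a standard limit.

Factor or rationalize the expression:
  lim(x→8) (x^3 - 512)/(x - 8) = 192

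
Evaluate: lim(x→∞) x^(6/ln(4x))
This is an exponential indeterminate form.

For exponential indeterminate forms, take the natural log:
  Let L = lim(x→∞) x^(6/ln(4x))
  Then ln(L) = lim(x→∞) [exponent × ln(base)]
  Evaluate using L'Hôpital or standard limits, then exponentiate.
  L = e^(6)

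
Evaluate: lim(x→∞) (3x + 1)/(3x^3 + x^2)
This is an ∞/∞ indeterminate form.

Apply L'Hôpital's rule: differentiate numerator and denominator separately.
  f(x) = 3·x + 1   ⇒   f'(x) = 3
  g(x) = 3·x^3 + x^2   ⇒   g'(x) = 9·x^2 + 2·x
  lim(x→∞) f'(x)/g'(x) = lim(x→∞) (3)/(9·x^2 + 2·x)
  = 0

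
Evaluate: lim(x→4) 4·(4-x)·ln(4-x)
This is a 0·∞ indeterminate form.

Rewrite 0·∞ as a quotient (0/0 or ∞/∞ form), then apply L'Hôpital's rule:
  lim(x→4) 4·(4-x)·ln(4-x) = 0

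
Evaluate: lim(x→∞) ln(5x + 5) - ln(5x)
This is an ∞-∞ indeterminate form.

Combine fractions or rationalize to convert ∞-∞ to 0/0 form:
  lim(x→∞) ln(5x + 5) - ln(5x) = 0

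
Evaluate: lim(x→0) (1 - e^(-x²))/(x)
This is a 0/0 indeterminate form.

Apply L'Hôpital's rule: differentiate numerator and denominator separately.
  f(x) = 1 - e^(-x^2)   ⇒   f'(x) = 2·x·e^(-x^2)
  g(x) = x   ⇒   g'(x) = 1
  lim(x→0) f'(x)/g'(x) = lim(x→0) (2·x·e^(-x^2))/(1)
  = 0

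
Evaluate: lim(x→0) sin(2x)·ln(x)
This is a 0·∞ indeterminate form.

Rewrite 0·∞ as a quotient (0/0 or ∞/∞ form), then apply L'Hôpital's rule:
  lim(x→0) sin(2x)·ln(x) = 0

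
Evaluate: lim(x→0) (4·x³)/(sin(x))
This is a 0/0 indeterminate form.

Apply L'Hôpital's rule: differentiate numerator and denominator separately.
  f(x) = 4·x^3   ⇒   f'(x) = 12·x^2
  g(x) = sin(x)   ⇒   g'(x) = cos(x)
  lim(x→0) f'(x)/g'(x) = lim(x→0) (12·x^2)/(cos(x))
  = 0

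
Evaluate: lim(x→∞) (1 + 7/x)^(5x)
This is an exponential indeterminate form.

For exponential indeterminate forms, take the natural log:
  Let L = lim(x→∞) (1 + 7/x)^(5x)
  Then ln(L) = lim(x→∞) [exponent × ln(base)]
  Evaluate using L'Hôpital or standard limits, then exponentiate.
  L = e^(35)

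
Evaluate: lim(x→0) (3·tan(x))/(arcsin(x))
This is a 0/0 indeterminate form.

Apply L'Hôpital's rule: differentiate numerator and denominator separately.
  f(x) = 3·tan(x)   ⇒   f'(x) = 3·tan(x)^2 + 3
  g(x) = asin(x)   ⇒   g'(x) = 1/sqrt(1 - x^2)
  lim(x→0) f'(x)/g'(x) = lim(x→0) (3·tan(x)^2 + 3)/(1/sqrt(1 - x^2))
  = 3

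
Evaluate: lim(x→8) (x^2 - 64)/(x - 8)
This is a standard limit.

Factor or rationalize the expression:
  lim(x→8) (x^2 - 64)/(x - 8) = 16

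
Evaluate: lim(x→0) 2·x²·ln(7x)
This is a 0·∞ indeterminate form.

Rewrite 0·∞ as a quotient (0/0 or ∞/∞ form), then apply L'Hôpital's rule:
  lim(x→0) 2·x²·ln(7x) = 0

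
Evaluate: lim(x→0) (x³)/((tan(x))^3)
This is a 0/0 indeterminate form.

Apply L'Hôpital's rule: differentiate numerator and denominator separately.
  f(x) = x^3   ⇒   f'(x) = 3·x^2
  g(x) = tan(x)^3   ⇒   g'(x) = (3·tan(x)^2 + 3)·tan(x)^2
  lim(x→0) f'(x)/g'(x) = lim(x→0) (3·x^2)/((3·tan(x)^2 + 3)·tan(x)^2)
  = 1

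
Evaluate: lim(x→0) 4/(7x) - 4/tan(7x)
This is an ∞-∞ indeterminate form.

Combine fractions or rationalize to convert ∞-∞ to 0/0 form:
  lim(x→0) 4/(7x) - 4/tan(7x) = 0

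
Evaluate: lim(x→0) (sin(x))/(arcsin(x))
This is a 0/0 indeterminate form.

Apply L'Hôpital's rule: differentiate numerator and denominator separately.
  f(x) = sin(x)   ⇒   f'(x) = cos(x)
  g(x) = asin(x)   ⇒   g'(x) = 1/sqrt(1 - x^2)
  lim(x→0) f'(x)/g'(x) = lim(x→0) (cos(x))/(1/sqrt(1 - x^2))
  = 1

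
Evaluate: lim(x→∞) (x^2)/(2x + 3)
This is an ∞/∞ indeterminate form.

Apply L'Hôpital's rule: differentiate numerator and denominator separately.
  f(x) = x^2   ⇒   f'(x) = 2·x
  g(x) = 2·x + 3   ⇒   g'(x) = 2
  lim(x→∞) f'(x)/g'(x) = lim(x→∞) (2·x)/(2)
  = ∞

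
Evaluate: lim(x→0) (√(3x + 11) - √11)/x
This is a standard limit.

Factor or rationalize the expression:
  lim(x→0) (√(3x + 11) - √11)/x = 3·sqrt(11)/22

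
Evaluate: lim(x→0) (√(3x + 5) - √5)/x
This is a standard limit.

Factor or rationalize the expression:
  lim(x→0) (√(3x + 5) - √5)/x = 3·sqrt(5)/10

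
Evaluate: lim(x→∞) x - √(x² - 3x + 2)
This is an ∞-∞ indeterminate form.

Combine fractions or rationalize to convert ∞-∞ to 0/0 form:
  lim(x→∞) x - √(x² - 3x + 2) = 3/2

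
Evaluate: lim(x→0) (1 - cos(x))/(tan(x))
This is a 0/0 indeterminate form.

Apply L'Hôpital's rule: differentiate numerator and denominator separately.
  f(x) = 1 - cos(x)   ⇒   f'(x) = sin(x)
  g(x) = tan(x)   ⇒   g'(x) = tan(x)^2 + 1
  lim(x→0) f'(x)/g'(x) = lim(x→0) (sin(x))/(tan(x)^2 + 1)
  = 0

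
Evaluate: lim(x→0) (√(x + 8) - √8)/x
This is a standard limit.

Factor or rationalize the expression:
  lim(x→0) (√(x + 8) - √8)/x = sqrt(2)/8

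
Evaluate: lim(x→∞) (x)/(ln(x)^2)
This is an ∞/∞ indeterminate form.

Apply L'Hôpital's rule: differentiate numerator and denominator separately.
  f(x) = x   ⇒   f'(x) = 1
  g(x) = ln(x)^2   ⇒   g'(x) = 2·ln(x)/x
  lim(x→∞) f'(x)/g'(x) = lim(x→∞) (1)/(2·ln(x)/x)
  = ∞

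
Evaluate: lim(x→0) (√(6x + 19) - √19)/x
This is a standard limit.

Factor or rationalize the expression:
  lim(x→0) (√(6x + 19) - √19)/x = 3·sqrt(19)/19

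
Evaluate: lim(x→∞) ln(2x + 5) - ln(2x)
This is an ∞-∞ indeterminate form.

Combine fractions or rationalize to convert ∞-∞ to 0/0 form:
  lim(x→∞) ln(2x + 5) - ln(2x) = 0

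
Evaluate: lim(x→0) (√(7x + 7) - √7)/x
This is a standard limit.

Factor or rationalize the expression:
  lim(x→0) (√(7x + 7) - √7)/x = sqrt(7)/2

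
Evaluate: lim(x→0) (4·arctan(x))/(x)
This is a 0/0 indeterminate form.

Apply L'Hôpital's rule: differentiate numerator and denominator separately.
  f(x) = 4·atan(x)   ⇒   f'(x) = 4/(x^2 + 1)
  g(x) = x   ⇒   g'(x) = 1
  lim(x→0) f'(x)/g'(x) = lim(x→0) (4/(x^2 + 1))/(1)
  = 4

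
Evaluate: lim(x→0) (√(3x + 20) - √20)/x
This is a standard limit.

Factor or rationalize the expression:
  lim(x→0) (√(3x + 20) - √20)/x = 3·sqrt(5)/20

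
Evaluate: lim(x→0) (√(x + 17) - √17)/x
This is a standard limit.

Factor or rationalize the expression:
  lim(x→0) (√(x + 17) - √17)/x = sqrt(17)/34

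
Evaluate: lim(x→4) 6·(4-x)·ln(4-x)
This is a 0·∞ indeterminate form.

Rewrite 0·∞ as a quotient (0/0 or ∞/∞ form), then apply L'Hôpital's rule:
  lim(x→4) 6·(4-x)·ln(4-x) = 0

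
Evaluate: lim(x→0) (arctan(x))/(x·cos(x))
This is a 0/0 indeterminate form.

Apply L'Hôpital's rule: differentiate numerator and denominator separately.
  f(x) = atan(x)   ⇒   f'(x) = 1/(x^2 + 1)
  g(x) = x·cos(x)   ⇒   g'(x) = -x·sin(x) + cos(x)
  lim(x→0) f'(x)/g'(x) = lim(x→0) (1/(x^2 + 1))/(-x·sin(x) + cos(x))
  = 1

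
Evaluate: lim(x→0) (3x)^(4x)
This is an exponential indeterminate form.

For exponential indeterminate forms, take the natural log:
  Let L = lim(x→0) (3x)^(4x)
  Then ln(L) = lim(x→0) [exponent × ln(base)]
  Evaluate using L'Hôpital or standard limits, then exponentiate.
  L = 1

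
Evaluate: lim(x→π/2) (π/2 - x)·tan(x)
This is a 0·∞ indeterminate form.

Rewrite 0·∞ as a quotient (0/0 or ∞/∞ form), then apply L'Hôpital's rule:
  lim(x→π/2) (π/2 - x)·tan(x) = 1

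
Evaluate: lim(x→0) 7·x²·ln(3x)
This is a 0·∞ indeterminate form.

Rewrite 0·∞ as a quotient (0/0 or ∞/∞ form), then apply L'Hôpital's rule:
  lim(x→0) 7·x²·ln(3x) = 0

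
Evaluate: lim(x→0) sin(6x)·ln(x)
This is a 0·∞ indeterminate form.

Rewrite 0·∞ as a quotient (0/0 or ∞/∞ form), then apply L'Hôpital's rule:
  lim(x→0) sin(6x)·ln(x) = 0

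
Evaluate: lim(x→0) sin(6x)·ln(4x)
This is a 0·∞ indeterminate form.

Rewrite 0·∞ as a quotient (0/0 or ∞/∞ form), then apply L'Hôpital's rule:
  lim(x→0) sin(6x)·ln(4x) = 0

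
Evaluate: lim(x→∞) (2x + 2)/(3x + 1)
This is an ∞/∞ indeterminate form.

Apply L'Hôpital's rule: differentiate numerator and denominator separately.
  f(x) = 2·x + 2   ⇒   f'(x) = 2
  g(x) = 3·x + 1   ⇒   g'(x) = 3
  lim(x→∞) f'(x)/g'(x) = lim(x→∞) (2)/(3)
  = 2/3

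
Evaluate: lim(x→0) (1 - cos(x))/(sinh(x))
This is a 0/0 indeterminate form.

Apply L'Hôpital's rule: differentiate numerator and denominator separately.
  f(x) = 1 - cos(x)   ⇒   f'(x) = sin(x)
  g(x) = sinh(x)   ⇒   g'(x) = cosh(x)
  lim(x→0) f'(x)/g'(x) = lim(x→0) (sin(x))/(cosh(x))
  = 0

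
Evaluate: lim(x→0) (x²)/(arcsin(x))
This is a 0/0 indeterminate form.

Apply L'Hôpital's rule: differentiate numerator and denominator separately.
  f(x) = x^2   ⇒   f'(x) = 2·x
  g(x) = asin(x)   ⇒   g'(x) = 1/sqrt(1 - x^2)
  lim(x→0) f'(x)/g'(x) = lim(x→0) (2·x)/(1/sqrt(1 - x^2))
  = 0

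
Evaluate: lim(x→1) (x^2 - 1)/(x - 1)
This is a standard limit.

Factor or rationalize the expression:
  lim(x→1) (x^2 - 1)/(x - 1) = 2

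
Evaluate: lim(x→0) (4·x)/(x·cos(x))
This is a 0/0 indeterminate form.

Apply L'Hôpital's rule: differentiate numerator and denominator separately.
  f(x) = 4·x   ⇒   f'(x) = 4
  g(x) = x·cos(x)   ⇒   g'(x) = -x·sin(x) + cos(x)
  lim(x→0) f'(x)/g'(x) = lim(x→0) (4)/(-x·sin(x) + cos(x))
  = 4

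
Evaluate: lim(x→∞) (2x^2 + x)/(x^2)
This is an ∞/∞ indeterminate form.

Apply L'Hôpital's rule: differentiate numerator and denominator separately.
  f(x) = 2·x^2 + x   ⇒   f'(x) = 4·x + 1
  g(x) = x^2   ⇒   g'(x) = 2·x
  lim(x→∞) f'(x)/g'(x) = lim(x→∞) (4·x + 1)/(2·x)
  = 2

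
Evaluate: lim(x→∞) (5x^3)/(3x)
This is an ∞/∞ indeterminate form.

Apply L'Hôpital's rule: differentiate numerator and denominator separately.
  f(x) = 5·x^3   ⇒   f'(x) = 15·x^2
  g(x) = 3·x   ⇒   g'(x) = 3
  lim(x→∞) f'(x)/g'(x) = lim(x→∞) (15·x^2)/(3)
  = ∞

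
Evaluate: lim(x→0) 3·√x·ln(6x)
This is a 0·∞ indeterminate form.

Rewrite 0·∞ as a quotient (0/0 or ∞/∞ form), then apply L'Hôpital's rule:
  lim(x→0) 3·√x·ln(6x) = 0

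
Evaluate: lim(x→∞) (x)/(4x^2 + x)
This is an ∞/∞ indeterminate form.

Apply L'Hôpital's rule: differentiate numerator and denominator separately.
  f(x) = x   ⇒   f'(x) = 1
  g(x) = 4·x^2 + x   ⇒   g'(x) = 8·x + 1
  lim(x→∞) f'(x)/g'(x) = lim(x→∞) (1)/(8·x + 1)
  = 0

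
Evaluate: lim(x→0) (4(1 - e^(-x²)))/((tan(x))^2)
This is a 0/0 indeterminate form.

Apply L'Hôpital's rule: differentiate numerator and denominator separately.
  f(x) = 4 - 4·e^(-x^2)   ⇒   f'(x) = 8·x·e^(-x^2)
  g(x) = tan(x)^2   ⇒   g'(x) = (2·tan(x)^2 + 2)·tan(x)
  lim(x→0) f'(x)/g'(x) = lim(x→0) (8·x·e^(-x^2))/((2·tan(x)^2 + 2)·tan(x))
  = 4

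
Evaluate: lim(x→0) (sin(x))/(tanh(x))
This is a 0/0 indeterminate form.

Apply L'Hôpital's rule: differentiate numerator and denominator separately.
  f(x) = sin(x)   ⇒   f'(x) = cos(x)
  g(x) = tanh(x)   ⇒   g'(x) = 1 - tanh(x)^2
  lim(x→0) f'(x)/g'(x) = lim(x→0) (cos(x))/(1 - tanh(x)^2)
  = 1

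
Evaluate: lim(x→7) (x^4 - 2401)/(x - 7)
This is a standard limit.

Factor or rationalize the expression:
  lim(x→7) (x^4 - 2401)/(x - 7) = 1372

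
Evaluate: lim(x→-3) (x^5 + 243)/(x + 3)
This is a standard limit.

Factor or rationalize the expression:
  lim(x→-3) (x^5 + 243)/(x + 3) = 405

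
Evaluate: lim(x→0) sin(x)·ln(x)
This is a 0·∞ indeterminate form.

Rewrite 0·∞ as a quotient (0/0 or ∞/∞ form), then apply L'Hôpital's rule:
  lim(x→0) sin(x)·ln(x) = 0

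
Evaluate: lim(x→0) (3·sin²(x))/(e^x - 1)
This is a 0/0 indeterminate form.

Apply L'Hôpital's rule: differentiate numerator and denominator separately.
  f(x) = 3·sin(x)^2   ⇒   f'(x) = 6·sin(x)·cos(x)
  g(x) = e^(x) - 1   ⇒   g'(x) = e^(x)
  lim(x→0) f'(x)/g'(x) = lim(x→0) (6·sin(x)·cos(x))/(e^(x))
  = 0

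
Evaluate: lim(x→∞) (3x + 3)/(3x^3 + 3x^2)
This is an ∞/∞ indeterminate form.

Apply L'Hôpital's rule: differentiate numerator and denominator separately.
  f(x) = 3·x + 3   ⇒   f'(x) = 3
  g(x) = 3·x^3 + 3·x^2   ⇒   g'(x) = 9·x^2 + 6·x
  lim(x→∞) f'(x)/g'(x) = lim(x→∞) (3)/(9·x^2 + 6·x)
  = 0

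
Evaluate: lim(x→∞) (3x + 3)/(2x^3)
This is an ∞/∞ indeterminate form.

Apply L'Hôpital's rule: differentiate numerator and denominator separately.
  f(x) = 3·x + 3   ⇒   f'(x) = 3
  g(x) = 2·x^3   ⇒   g'(x) = 6·x^2
  lim(x→∞) f'(x)/g'(x) = lim(x→∞) (3)/(6·x^2)
  = 0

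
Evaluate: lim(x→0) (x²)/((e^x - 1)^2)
This is a 0/0 indeterminate form.

Apply L'Hôpital's rule: differentiate numerator and denominator separately.
  f(x) = x^2   ⇒   f'(x) = 2·x
  g(x) = (e^(x) - 1)^2   ⇒   g'(x) = 2·(e^(x) - 1)·e^(x)
  lim(x→0) f'(x)/g'(x) = lim(x→0) (2·x)/(2·(e^(x) - 1)·e^(x))
  = 1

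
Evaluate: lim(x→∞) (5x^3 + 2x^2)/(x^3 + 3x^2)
This is an ∞/∞ indeterminate form.

Apply L'Hôpital's rule: differentiate numerator and denominator separately.
  f(x) = 5·x^3 + 2·x^2   ⇒   f'(x) = 15·x^2 + 4·x
  g(x) = x^3 + 3·x^2   ⇒   g'(x) = 3·x^2 + 6·x
  lim(x→∞) f'(x)/g'(x) = lim(x→∞) (15·x^2 + 4·x)/(3·x^2 + 6·x)
  = 5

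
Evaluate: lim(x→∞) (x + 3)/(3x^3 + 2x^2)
This is an ∞/∞ indeterminate form.

Apply L'Hôpital's rule: differentiate numerator and denominator separately.
  f(x) = x + 3   ⇒   f'(x) = 1
  g(x) = 3·x^3 + 2·x^2   ⇒   g'(x) = 9·x^2 + 4·x
  lim(x→∞) f'(x)/g'(x) = lim(x→∞) (1)/(9·x^2 + 4·x)
  = 0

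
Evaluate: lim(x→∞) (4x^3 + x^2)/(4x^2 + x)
This is an ∞/∞ indeterminate form.

Apply L'Hôpital's rule: differentiate numerator and denominator separately.
  f(x) = 4·x^3 + x^2   ⇒   f'(x) = 12·x^2 + 2·x
  g(x) = 4·x^2 + x   ⇒   g'(x) = 8·x + 1
  lim(x→∞) f'(x)/g'(x) = lim(x→∞) (12·x^2 + 2·x)/(8·x + 1)
  = ∞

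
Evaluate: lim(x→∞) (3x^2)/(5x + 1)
This is an ∞/∞ indeterminate form.

Apply L'Hôpital's rule: differentiate numerator and denominator separately.
  f(x) = 3·x^2   ⇒   f'(x) = 6·x
  g(x) = 5·x + 1   ⇒   g'(x) = 5
  lim(x→∞) f'(x)/g'(x) = lim(x→∞) (6·x)/(5)
  = ∞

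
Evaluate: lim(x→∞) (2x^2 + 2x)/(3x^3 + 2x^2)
This is an ∞/∞ indeterminate form.

Apply L'Hôpital's rule: differentiate numerator and denominator separately.
  f(x) = 2·x^2 + 2·x   ⇒   f'(x) = 4·x + 2
  g(x) = 3·x^3 + 2·x^2   ⇒   g'(x) = 9·x^2 + 4·x
  lim(x→∞) f'(x)/g'(x) = lim(x→∞) (4·x + 2)/(9·x^2 + 4·x)
  = 0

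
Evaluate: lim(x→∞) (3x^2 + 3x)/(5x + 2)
This is an ∞/∞ indeterminate form.

Apply L'Hôpital's rule: differentiate numerator and denominator separately.
  f(x) = 3·x^2 + 3·x   ⇒   f'(x) = 6·x + 3
  g(x) = 5·x + 2   ⇒   g'(x) = 5
  lim(x→∞) f'(x)/g'(x) = lim(x→∞) (6·x + 3)/(5)
  = ∞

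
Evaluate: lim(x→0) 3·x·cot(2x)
This is a 0·∞ indeterminate form.

Rewrite 0·∞ as a quotient (0/0 or ∞/∞ form), then apply L'Hôpital's rule:
  lim(x→0) 3·x·cot(2x) = 3/2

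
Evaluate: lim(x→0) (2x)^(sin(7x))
This is an exponential indeterminate form.

For exponential indeterminate forms, take the natural log:
  Let L = lim(x→0) (2x)^(sin(7x))
  Then ln(L) = lim(x→0) [exponent × ln(base)]
  Evaluate using L'Hôpital or standard limits, then exponentiate.
  L = 1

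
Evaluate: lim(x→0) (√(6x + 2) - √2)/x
This is a standard limit.

Factor or rationalize the expression:
  lim(x→0) (√(6x + 2) - √2)/x = 3·sqrt(2)/2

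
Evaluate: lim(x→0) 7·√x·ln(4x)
This is a 0·∞ indeterminate form.

Rewrite 0·∞ as a quotient (0/0 or ∞/∞ form), then apply L'Hôpital's rule:
  lim(x→0) 7·√x·ln(4x) = 0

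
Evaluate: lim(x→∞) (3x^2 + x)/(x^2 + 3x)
This is an ∞/∞ indeterminate form.

Apply L'Hôpital's rule: differentiate numerator and denominator separately.
  f(x) = 3·x^2 + x   ⇒   f'(x) = 6·x + 1
  g(x) = x^2 + 3·x   ⇒   g'(x) = 2·x + 3
  lim(x→∞) f'(x)/g'(x) = lim(x→∞) (6·x + 1)/(2·x + 3)
  = 3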